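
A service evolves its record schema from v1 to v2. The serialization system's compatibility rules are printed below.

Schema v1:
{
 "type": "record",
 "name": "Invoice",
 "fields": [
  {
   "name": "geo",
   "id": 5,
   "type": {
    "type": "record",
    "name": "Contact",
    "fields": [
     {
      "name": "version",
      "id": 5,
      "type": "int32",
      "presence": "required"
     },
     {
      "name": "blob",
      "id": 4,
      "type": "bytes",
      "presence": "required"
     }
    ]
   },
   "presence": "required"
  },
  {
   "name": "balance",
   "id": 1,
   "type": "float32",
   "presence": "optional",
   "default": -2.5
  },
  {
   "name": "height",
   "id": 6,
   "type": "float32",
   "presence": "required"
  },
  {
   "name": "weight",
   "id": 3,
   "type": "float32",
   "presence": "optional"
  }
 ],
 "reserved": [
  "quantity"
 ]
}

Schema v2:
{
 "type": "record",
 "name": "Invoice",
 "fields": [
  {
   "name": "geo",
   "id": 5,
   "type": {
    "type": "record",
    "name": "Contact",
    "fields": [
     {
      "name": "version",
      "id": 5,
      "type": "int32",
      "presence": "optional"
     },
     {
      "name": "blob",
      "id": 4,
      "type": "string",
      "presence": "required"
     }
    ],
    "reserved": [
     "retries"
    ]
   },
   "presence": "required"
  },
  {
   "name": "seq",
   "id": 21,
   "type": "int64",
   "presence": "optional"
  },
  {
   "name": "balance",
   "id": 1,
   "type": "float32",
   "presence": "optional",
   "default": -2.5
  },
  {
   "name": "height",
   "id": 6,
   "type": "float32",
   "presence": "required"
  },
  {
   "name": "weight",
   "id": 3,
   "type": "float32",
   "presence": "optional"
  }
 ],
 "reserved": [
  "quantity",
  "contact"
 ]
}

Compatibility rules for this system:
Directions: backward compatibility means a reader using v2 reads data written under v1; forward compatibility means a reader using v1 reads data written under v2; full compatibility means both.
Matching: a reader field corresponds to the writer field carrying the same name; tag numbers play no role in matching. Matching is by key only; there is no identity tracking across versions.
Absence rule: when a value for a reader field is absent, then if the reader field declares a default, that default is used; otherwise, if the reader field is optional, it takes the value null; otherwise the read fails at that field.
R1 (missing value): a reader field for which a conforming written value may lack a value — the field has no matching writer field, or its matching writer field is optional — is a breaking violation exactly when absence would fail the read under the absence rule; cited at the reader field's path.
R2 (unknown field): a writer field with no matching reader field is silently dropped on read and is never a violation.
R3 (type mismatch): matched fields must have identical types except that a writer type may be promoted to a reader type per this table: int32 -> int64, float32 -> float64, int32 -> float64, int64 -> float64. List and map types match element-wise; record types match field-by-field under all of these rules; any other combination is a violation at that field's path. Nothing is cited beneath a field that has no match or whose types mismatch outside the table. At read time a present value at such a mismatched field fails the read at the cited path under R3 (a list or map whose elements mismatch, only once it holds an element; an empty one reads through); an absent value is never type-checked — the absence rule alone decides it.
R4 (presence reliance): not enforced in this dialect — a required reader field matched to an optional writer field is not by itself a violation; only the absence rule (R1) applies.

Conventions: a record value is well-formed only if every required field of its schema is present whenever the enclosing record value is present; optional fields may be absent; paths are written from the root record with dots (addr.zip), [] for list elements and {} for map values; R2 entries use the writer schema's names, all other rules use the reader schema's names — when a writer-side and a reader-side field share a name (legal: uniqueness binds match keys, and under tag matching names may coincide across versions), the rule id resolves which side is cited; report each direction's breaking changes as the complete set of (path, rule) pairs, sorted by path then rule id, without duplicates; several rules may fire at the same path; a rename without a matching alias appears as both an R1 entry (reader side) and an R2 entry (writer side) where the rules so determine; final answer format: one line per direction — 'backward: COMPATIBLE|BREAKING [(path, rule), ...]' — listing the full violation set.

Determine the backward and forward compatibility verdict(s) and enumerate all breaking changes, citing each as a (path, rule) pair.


each type pair in Invoice: writer, then reader
backward pass over Invoice, reader schema v2, writer schema v1:
  Contact -> Contact, writer required: geo aligns to geo
  no writer field matches reader seq
  float32 -> float32, writer optional: balance aligns to balance
  float32 -> float32, writer required: height aligns to height
  float32 -> float32, writer optional: weight aligns to weight
  int32 -> int32, writer required: geo.version aligns to geo.version
  bytes -> string, writer required: geo.blob aligns to geo.blob
  rule R3 violated at geo.blob
  => backward verdict for Invoice: BREAKING, 1 violation(s)
forward pass over Invoice, reader schema v1, writer schema v2:
  Contact -> Contact, writer required: geo aligns to geo
  float32 -> float32, writer optional: balance aligns to balance
  float32 -> float32, writer required: height aligns to height
  float32 -> float32, writer optional: weight aligns to weight
  leftover writer field: seq
  int32 -> int32, writer optional: geo.version aligns to geo.version
  string -> bytes, writer required: geo.blob aligns to geo.blob
  rule R3 violated at geo.blob
  rule R1 violated at geo.version
  => forward verdict for Invoice: BREAKING, 2 violation(s)

backward: BREAKING [(geo.blob, R3)]; forward: BREAKING [(geo.blob, R3), (geo.version, R1)]


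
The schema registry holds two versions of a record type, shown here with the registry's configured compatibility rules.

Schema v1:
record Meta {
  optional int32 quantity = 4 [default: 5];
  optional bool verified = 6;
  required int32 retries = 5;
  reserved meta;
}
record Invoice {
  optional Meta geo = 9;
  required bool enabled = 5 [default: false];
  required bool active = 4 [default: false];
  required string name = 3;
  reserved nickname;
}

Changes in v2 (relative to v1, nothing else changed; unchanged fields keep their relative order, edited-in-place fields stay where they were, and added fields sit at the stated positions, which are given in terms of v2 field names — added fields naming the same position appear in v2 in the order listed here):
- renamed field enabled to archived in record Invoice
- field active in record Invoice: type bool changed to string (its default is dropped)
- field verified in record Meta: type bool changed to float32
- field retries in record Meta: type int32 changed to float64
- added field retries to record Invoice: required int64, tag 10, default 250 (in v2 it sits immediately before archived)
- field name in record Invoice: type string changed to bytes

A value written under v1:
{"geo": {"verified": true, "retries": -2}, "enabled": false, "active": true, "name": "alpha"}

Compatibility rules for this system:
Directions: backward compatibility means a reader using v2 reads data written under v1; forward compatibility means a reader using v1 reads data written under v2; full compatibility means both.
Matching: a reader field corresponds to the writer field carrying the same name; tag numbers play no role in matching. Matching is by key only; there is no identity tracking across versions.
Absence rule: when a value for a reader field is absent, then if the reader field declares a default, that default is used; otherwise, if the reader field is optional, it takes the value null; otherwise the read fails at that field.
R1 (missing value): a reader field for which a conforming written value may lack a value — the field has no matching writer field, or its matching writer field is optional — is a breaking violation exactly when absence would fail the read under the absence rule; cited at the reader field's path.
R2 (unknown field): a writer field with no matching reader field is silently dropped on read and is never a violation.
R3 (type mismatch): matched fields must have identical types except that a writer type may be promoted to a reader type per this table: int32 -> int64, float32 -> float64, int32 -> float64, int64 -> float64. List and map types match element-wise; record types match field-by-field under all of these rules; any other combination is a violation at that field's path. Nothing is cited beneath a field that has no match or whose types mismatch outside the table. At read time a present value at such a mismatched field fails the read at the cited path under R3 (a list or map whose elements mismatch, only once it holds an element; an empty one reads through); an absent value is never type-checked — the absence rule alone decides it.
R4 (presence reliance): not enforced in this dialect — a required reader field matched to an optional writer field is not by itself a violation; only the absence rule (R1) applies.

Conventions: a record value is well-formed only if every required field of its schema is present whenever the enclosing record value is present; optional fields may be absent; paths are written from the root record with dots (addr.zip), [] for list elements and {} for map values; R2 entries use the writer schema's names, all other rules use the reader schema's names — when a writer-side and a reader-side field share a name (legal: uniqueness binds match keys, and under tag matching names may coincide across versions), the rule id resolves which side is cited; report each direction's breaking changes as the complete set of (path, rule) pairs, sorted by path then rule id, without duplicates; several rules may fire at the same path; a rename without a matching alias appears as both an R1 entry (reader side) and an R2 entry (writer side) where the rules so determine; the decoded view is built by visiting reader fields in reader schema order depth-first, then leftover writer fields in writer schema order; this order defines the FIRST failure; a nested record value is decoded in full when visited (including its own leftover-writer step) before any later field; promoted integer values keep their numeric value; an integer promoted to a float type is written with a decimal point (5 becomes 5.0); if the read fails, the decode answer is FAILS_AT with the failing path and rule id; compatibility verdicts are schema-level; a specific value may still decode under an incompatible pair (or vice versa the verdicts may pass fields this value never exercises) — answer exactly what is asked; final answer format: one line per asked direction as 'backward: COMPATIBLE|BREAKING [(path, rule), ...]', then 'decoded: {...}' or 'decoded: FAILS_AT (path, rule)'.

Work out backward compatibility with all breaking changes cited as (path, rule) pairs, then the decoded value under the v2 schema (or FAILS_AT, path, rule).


each type pair in Invoice: writer, then reader
checking backward for Invoice: reader v2 against writer v1:
  writer optional, Meta -> Meta: reader geo maps from writer geo
  retries: no writer-side match
  archived: no writer-side match
  writer required, bool -> string: reader active maps from writer active
  writer required, string -> bytes: reader name maps from writer name
  leftover writer field: enabled
  writer optional, int32 -> int32: reader geo.quantity maps from writer geo.quantity
  writer optional, bool -> float32: reader geo.verified maps from writer geo.verified
  writer required, int32 -> float64: reader geo.retries maps from writer geo.retries
  violation R3 at active
  violation R3 at geo.verified
  violation R3 at name
  => backward verdict for Invoice: BREAKING, 3 violation(s)
decode walk for Invoice under reader schema v2:
  geo.quantity := 5 (missing; default applied)
  read fails at geo.verified under R3
  => FAILS_AT (geo.verified, R3)
the rest of the Invoice diff is inert for this question:
  renamed field enabled to archived in record Invoice -> fires no rule on Invoice, leaving the asked answer as it is
  field retries in record Meta: type int32 changed to float64 -> affects forward compatibility only, which is not asked
  added field retries to record Invoice: required int64, tag 10, default 250 (in v2 it sits immediately before archived) -> fires no rule on Invoice, leaving the asked answer as it is

backward: BREAKING [(active, R3), (geo.verified, R3), (name, R3)]; decoded: FAILS_AT (geo.verified, R3)


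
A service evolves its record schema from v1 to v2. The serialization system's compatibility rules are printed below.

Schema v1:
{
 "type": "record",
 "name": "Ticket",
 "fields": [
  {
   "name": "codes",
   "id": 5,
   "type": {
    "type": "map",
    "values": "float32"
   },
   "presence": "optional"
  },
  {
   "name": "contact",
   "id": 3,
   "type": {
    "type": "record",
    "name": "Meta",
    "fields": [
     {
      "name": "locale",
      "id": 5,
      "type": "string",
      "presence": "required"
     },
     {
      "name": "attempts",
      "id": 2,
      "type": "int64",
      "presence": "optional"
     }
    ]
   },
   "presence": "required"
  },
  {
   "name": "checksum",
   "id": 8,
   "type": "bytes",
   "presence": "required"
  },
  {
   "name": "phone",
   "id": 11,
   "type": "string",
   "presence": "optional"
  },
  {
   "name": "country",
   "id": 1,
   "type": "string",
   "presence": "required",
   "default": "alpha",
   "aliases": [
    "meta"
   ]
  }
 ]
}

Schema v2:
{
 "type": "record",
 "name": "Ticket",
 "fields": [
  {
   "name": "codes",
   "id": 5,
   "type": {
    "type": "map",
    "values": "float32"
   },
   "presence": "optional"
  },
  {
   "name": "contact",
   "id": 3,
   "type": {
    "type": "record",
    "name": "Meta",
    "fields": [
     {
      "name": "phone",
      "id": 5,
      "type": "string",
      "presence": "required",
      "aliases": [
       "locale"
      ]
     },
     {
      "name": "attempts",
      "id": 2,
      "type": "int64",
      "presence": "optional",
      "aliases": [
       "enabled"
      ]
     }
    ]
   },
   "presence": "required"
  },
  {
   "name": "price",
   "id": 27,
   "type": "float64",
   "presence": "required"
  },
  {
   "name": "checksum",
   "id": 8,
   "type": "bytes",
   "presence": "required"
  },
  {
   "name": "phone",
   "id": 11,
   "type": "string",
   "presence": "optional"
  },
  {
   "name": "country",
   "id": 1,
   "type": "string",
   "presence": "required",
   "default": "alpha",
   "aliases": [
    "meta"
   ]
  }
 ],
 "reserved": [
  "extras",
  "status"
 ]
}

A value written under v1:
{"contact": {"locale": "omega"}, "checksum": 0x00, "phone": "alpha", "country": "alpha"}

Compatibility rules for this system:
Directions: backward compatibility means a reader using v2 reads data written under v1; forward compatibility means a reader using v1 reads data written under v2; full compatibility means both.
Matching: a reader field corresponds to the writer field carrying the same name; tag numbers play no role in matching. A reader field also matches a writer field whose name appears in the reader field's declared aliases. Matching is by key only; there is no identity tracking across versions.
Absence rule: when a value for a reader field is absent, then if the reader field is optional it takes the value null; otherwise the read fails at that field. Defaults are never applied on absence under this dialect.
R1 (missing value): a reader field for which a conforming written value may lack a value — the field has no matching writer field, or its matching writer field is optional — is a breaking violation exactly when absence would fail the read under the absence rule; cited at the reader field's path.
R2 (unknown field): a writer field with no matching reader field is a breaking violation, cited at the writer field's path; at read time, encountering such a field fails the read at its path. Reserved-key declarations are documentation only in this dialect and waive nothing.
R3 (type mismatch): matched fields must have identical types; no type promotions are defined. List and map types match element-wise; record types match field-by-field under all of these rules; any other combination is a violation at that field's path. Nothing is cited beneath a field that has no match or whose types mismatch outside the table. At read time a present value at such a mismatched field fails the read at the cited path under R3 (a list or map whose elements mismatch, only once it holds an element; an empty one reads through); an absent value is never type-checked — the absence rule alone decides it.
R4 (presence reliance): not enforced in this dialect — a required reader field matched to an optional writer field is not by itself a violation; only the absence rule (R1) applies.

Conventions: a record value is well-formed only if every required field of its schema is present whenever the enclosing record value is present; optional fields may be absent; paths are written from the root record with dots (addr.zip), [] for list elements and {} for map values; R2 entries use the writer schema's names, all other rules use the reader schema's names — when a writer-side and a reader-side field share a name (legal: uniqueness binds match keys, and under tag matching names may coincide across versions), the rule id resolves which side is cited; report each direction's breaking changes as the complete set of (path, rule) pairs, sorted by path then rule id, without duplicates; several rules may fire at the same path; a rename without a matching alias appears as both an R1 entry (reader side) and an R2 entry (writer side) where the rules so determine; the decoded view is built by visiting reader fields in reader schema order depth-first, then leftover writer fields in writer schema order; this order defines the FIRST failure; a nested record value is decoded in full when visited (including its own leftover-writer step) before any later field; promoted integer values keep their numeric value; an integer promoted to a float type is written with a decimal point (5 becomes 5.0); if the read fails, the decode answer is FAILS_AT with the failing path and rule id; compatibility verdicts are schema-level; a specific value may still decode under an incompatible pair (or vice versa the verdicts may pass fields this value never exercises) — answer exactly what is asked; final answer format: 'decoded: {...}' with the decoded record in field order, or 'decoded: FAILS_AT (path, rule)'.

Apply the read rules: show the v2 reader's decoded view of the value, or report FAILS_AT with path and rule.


arrows below run writer -> reader for Ticket
decode walk for Ticket under reader schema v2:
  codes := null (not supplied -> null)
  contact.phone := "omega" (from writer locale)
  contact.attempts := null (not supplied -> null)
  read fails at price under R1 (no fill)
  => FAILS_AT (price, R1)
checking off the Ticket differences that do not matter here:
  renamed field locale to phone in record Meta (alias locale declared on the renamed field) -> affects the rule determinations only; this particular Ticket value decodes identically

decoded: FAILS_AT (price, R1)


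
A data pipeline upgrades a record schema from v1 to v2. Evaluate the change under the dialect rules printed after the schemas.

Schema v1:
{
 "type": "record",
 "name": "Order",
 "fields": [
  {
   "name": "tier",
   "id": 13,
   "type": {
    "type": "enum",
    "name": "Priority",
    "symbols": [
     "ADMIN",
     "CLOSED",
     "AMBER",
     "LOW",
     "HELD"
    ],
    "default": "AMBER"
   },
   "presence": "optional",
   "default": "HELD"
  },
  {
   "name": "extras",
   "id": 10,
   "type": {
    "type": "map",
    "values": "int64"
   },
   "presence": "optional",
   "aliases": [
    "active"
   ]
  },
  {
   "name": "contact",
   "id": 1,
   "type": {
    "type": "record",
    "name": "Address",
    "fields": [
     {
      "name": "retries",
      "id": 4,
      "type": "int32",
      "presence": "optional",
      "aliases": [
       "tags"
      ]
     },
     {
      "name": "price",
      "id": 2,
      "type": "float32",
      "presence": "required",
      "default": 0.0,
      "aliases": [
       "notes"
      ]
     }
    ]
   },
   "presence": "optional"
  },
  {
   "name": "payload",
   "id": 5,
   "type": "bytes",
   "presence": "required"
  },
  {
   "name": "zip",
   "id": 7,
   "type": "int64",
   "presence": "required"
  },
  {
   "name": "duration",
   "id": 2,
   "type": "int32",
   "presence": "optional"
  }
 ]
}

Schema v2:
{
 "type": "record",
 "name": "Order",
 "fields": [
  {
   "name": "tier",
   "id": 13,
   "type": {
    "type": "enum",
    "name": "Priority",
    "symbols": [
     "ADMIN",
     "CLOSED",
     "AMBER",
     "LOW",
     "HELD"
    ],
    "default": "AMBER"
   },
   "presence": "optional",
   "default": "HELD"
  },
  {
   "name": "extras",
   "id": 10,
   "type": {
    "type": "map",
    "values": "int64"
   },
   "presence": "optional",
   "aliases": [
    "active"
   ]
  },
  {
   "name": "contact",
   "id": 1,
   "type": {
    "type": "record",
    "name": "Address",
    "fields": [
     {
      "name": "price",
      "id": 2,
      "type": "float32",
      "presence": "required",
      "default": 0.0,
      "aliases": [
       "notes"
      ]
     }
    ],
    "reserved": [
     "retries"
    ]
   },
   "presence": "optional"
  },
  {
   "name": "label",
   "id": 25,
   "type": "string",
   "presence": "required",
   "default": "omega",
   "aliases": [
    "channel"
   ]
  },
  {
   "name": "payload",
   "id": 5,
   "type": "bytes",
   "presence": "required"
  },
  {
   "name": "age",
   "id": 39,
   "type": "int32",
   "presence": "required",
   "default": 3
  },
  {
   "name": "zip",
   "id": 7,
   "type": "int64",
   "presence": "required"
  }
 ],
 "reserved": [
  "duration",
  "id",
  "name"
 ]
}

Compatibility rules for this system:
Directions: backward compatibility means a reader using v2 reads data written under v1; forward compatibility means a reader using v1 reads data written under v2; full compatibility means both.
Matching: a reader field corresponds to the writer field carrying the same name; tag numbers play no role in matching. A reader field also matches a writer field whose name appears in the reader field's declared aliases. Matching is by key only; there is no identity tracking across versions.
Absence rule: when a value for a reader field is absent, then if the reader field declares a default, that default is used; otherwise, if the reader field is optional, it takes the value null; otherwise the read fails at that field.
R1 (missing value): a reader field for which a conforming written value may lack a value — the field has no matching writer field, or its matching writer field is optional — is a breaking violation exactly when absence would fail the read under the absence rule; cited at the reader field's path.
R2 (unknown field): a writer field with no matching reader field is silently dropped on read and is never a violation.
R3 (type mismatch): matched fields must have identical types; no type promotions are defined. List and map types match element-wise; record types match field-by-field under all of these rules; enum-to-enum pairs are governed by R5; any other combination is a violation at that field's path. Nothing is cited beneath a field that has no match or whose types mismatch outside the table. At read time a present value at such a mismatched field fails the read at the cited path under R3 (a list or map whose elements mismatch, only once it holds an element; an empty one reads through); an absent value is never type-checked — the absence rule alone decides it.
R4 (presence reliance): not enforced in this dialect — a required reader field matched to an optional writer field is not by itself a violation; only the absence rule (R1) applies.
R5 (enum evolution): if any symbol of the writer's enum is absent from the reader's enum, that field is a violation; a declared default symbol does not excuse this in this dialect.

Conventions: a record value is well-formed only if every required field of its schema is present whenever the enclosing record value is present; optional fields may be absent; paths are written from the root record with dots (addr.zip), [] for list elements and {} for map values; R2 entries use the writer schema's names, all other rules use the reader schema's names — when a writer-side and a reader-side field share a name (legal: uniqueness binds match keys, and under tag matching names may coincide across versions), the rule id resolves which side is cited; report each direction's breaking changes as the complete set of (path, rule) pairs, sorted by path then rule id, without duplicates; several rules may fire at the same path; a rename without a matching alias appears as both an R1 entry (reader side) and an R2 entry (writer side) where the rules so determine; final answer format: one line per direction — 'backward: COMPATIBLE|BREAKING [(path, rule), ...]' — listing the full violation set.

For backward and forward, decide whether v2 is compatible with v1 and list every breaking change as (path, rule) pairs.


each type pair in Order: writer, then reader
backward pass over Order, reader schema v2, writer schema v1:
  Priority -> Priority, writer optional: tier aligns to tier
  map<string, int64> -> map<string, int64>, writer optional: extras aligns to extras
  Address -> Address, writer optional: contact aligns to contact
  no writer field matches reader label
  bytes -> bytes, writer required: payload aligns to payload
  no writer field matches reader age
  int64 -> int64, writer required: zip aligns to zip
  leftover writer field: duration
  float32 -> float32, writer required: contact.price aligns to contact.price
  leftover writer field: contact.retries
  => backward: COMPATIBLE
forward pass over Order, reader schema v1, writer schema v2:
  Priority -> Priority, writer optional: tier aligns to tier
  map<string, int64> -> map<string, int64>, writer optional: extras aligns to extras
  Address -> Address, writer optional: contact aligns to contact
  bytes -> bytes, writer required: payload aligns to payload
  int64 -> int64, writer required: zip aligns to zip
  no writer field matches reader duration
  leftover writer field: label
  leftover writer field: age
  no writer field matches reader contact.retries
  float32 -> float32, writer required: contact.price aligns to contact.price
  => forward: COMPATIBLE

backward: COMPATIBLE []; forward: COMPATIBLE []


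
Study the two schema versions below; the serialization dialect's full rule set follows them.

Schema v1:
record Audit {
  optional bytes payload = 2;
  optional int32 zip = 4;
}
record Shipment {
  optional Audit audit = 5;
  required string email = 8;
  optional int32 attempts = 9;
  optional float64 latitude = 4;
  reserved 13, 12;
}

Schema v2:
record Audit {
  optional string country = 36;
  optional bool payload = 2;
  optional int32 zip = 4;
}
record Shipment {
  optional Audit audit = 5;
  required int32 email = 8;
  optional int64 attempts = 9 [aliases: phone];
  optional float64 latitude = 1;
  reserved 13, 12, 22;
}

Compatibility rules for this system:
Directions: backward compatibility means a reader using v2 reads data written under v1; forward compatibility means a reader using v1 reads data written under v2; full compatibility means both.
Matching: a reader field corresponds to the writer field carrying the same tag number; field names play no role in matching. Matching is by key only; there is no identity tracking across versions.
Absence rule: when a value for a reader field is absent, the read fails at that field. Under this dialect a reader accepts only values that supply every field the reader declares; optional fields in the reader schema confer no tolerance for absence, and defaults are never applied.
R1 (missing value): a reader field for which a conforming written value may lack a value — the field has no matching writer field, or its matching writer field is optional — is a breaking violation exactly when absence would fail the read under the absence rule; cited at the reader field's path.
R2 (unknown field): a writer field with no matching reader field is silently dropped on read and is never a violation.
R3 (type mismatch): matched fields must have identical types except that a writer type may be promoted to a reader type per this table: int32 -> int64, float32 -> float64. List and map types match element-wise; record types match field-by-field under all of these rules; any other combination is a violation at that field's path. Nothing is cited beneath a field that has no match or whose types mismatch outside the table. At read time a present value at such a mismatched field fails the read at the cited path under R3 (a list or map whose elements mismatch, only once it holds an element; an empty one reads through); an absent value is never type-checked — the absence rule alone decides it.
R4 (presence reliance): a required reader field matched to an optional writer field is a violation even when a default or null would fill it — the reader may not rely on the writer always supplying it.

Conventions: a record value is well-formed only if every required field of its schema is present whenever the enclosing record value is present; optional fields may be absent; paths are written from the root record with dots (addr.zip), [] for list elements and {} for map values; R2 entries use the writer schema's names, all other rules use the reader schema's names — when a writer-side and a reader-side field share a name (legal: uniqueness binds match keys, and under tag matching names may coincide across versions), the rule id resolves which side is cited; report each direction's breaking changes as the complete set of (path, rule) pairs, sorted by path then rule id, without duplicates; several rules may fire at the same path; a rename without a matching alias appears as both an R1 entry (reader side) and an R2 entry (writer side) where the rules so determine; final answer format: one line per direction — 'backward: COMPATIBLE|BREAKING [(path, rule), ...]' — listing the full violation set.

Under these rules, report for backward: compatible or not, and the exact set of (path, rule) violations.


in Shipment below, arrows point writer -> reader
backward pass over Shipment, reader schema v2, writer schema v1:
  audit: Audit -> Audit, writer optional; from audit
  email: string -> int32, writer required; from email
  attempts: int32 -> int64, writer optional; from attempts
  no writer field matches reader latitude
  latitude (writer side), unknown to reader
  no writer field matches reader audit.country
  audit.payload: bytes -> bool, writer optional; from audit.payload
  audit.zip: int32 -> int32, writer optional; from audit.zip
  R1 fires at attempts
  R1 fires at audit
  R1 fires at audit.country
  R1 fires at audit.payload
  R3 fires at audit.payload
  R1 fires at audit.zip
  R3 fires at email
  R1 fires at latitude
  => backward: BREAKING (8)
remaining Shipment differences; none change what is asked:
  field attempts in record Shipment: type int32 changed to int64 -> fires only in the forward direction of Shipment, which is not asked here
  field latitude in record Shipment: tag 4 changed to 1 -> inert for the asked Shipment verdict: nothing fires

backward: BREAKING [(attempts, R1), (audit, R1), (audit.country, R1), (audit.payload, R1), (audit.payload, R3), (audit.zip, R1), (email, R3), (latitude, R1)]


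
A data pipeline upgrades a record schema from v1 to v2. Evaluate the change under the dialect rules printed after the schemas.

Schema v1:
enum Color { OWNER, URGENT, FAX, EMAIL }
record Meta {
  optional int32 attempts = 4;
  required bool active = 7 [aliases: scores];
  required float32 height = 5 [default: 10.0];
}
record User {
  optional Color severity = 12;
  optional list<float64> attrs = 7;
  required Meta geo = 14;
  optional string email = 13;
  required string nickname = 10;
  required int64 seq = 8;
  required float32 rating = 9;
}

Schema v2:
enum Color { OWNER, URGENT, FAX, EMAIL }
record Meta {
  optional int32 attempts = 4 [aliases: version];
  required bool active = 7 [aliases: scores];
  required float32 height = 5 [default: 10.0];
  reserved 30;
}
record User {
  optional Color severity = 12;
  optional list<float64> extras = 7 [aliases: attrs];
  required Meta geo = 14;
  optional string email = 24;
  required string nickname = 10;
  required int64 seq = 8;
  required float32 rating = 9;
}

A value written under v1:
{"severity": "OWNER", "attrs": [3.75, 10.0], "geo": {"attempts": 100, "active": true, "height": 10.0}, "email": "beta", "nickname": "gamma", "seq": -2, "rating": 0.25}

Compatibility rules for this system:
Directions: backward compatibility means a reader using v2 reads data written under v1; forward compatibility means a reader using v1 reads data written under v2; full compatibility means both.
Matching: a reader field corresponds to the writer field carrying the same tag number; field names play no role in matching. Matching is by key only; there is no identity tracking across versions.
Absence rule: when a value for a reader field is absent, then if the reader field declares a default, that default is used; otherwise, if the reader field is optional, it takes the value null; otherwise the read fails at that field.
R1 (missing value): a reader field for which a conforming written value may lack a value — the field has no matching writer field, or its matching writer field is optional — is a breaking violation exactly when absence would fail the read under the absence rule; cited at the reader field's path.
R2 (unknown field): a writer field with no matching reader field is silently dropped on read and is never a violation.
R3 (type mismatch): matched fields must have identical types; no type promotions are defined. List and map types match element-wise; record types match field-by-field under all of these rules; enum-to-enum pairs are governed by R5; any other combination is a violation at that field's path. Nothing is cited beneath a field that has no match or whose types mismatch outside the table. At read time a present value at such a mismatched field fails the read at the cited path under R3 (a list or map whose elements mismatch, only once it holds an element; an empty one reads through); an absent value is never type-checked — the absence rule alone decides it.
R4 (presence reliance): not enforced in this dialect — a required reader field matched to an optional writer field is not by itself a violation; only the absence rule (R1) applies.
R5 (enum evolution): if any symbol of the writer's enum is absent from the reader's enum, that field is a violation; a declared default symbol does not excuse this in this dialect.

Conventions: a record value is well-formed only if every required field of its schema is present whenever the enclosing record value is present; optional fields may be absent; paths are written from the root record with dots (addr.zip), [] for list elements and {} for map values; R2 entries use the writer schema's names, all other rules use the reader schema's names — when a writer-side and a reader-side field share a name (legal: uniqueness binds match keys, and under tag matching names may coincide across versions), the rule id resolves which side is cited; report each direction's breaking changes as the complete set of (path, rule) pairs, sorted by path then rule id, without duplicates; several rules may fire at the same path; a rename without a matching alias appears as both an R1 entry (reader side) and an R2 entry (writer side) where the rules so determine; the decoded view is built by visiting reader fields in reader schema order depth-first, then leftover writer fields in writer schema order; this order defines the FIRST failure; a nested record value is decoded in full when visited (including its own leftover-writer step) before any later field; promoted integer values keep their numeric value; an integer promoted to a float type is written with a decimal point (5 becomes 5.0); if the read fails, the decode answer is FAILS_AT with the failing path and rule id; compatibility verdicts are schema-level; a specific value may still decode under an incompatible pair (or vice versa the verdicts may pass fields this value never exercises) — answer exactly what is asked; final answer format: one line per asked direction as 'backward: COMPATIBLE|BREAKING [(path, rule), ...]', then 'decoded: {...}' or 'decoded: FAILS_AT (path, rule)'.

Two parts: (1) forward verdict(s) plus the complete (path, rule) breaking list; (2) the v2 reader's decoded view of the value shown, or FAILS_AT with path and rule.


in User below, arrows point writer -> reader
forward analysis of User with v1 as reader and v2 as writer:
  severity: paired with writer severity (Color -> Color; writer optional)
  attrs: paired with writer extras (list<float64> -> list<float64>; writer optional)
  geo: paired with writer geo (Meta -> Meta; writer required)
  email: no writer-side match
  nickname: paired with writer nickname (string -> string; writer required)
  seq: paired with writer seq (int64 -> int64; writer required)
  rating: paired with writer rating (float32 -> float32; writer required)
  email (writer side), unknown to reader
  geo.attempts: paired with writer geo.attempts (int32 -> int32; writer optional)
  geo.active: paired with writer geo.active (bool -> bool; writer required)
  geo.height: paired with writer geo.height (float32 -> float32; writer required)
  => forward: COMPATIBLE
decode walk for User under reader schema v2:
  severity := "OWNER"
  extras := [3.75, 10.0] (from writer attrs)
  geo.attempts := 100
  geo.active := true
  geo.height := 10.0
  email := null (absent, optional -> null)
  nickname := "gamma"
  seq := -2
  rating := 0.25
  writer email: unknown -> dropped
  => decoded: {"severity": "OWNER", "extras": [3.75, 10.0], "geo": {"attempts": 100, "active": true, "height": 10.0}, "email": null, "nickname": "gamma", "seq": -2, "rating": 0.25}

forward: COMPATIBLE []; decoded: {"severity": "OWNER", "extras": [3.75, 10.0], "geo": {"attempts": 100, "active": true, "height": 10.0}, "email": null, "nickname": "gamma", "seq": -2, "rating": 0.25}


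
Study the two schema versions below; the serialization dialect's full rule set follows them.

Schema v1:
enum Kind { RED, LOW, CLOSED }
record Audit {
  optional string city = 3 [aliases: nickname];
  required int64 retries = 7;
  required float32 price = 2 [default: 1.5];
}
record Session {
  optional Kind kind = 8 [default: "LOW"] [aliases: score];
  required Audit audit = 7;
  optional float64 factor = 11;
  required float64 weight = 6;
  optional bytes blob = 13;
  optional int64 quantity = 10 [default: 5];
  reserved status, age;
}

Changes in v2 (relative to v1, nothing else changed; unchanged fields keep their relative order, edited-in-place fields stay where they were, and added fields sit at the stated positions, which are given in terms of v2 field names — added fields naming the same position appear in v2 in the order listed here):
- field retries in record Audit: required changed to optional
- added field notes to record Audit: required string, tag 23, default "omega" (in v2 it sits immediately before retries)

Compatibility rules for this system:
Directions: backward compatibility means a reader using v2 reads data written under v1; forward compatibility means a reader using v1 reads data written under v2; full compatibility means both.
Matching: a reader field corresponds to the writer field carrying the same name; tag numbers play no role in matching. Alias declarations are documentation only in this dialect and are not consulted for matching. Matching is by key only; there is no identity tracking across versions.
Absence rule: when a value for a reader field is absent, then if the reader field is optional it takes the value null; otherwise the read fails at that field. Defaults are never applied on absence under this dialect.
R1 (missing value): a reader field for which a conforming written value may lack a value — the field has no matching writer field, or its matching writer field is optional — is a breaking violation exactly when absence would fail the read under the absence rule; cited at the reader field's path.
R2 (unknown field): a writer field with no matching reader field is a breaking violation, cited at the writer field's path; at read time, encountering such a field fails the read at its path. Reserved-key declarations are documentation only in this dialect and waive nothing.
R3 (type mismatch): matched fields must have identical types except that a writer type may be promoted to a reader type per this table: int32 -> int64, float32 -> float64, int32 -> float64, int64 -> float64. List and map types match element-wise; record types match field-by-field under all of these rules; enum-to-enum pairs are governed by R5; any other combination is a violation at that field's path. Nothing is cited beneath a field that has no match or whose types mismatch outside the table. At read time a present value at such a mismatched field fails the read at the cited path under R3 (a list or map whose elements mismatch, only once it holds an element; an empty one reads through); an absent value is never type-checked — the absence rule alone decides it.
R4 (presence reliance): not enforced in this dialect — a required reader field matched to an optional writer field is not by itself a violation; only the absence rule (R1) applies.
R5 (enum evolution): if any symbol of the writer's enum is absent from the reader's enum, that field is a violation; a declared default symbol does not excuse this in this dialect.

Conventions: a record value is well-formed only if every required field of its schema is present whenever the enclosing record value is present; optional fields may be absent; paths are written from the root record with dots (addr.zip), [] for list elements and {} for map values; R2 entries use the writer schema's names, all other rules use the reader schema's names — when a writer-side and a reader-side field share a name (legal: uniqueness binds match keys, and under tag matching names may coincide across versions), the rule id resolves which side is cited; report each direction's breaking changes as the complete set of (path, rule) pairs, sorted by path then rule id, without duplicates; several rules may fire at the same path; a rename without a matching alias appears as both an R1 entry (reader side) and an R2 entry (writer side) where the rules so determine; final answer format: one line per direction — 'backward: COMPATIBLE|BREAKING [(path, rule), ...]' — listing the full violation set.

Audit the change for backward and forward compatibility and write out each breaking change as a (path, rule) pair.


backward: BREAKING [(audit.notes, R1)]; forward: BREAKING [(audit.notes, R2), (audit.retries, R1)]

in Session below, arrows point writer -> reader
backward analysis of Session with v2 as reader and v1 as writer:
  kind <- kind (Kind -> Kind, writer optional)
  audit <- audit (Audit -> Audit, writer required)
  factor <- factor (float64 -> float64, writer optional)
  weight <- weight (float64 -> float64, writer required)
  blob <- blob (bytes -> bytes, writer optional)
  quantity <- quantity (int64 -> int64, writer optional)
  audit.city <- audit.city (string -> string, writer optional)
  audit.notes: no writer match
  audit.retries <- audit.retries (int64 -> int64, writer required)
  audit.price <- audit.price (float32 -> float32, writer required)
  violation R1 at audit.notes
  backward on Session therefore BREAKING (1)
forward analysis of Session with v1 as reader and v2 as writer:
  kind <- kind (Kind -> Kind, writer optional)
  audit <- audit (Audit -> Audit, writer required)
  factor <- factor (float64 -> float64, writer optional)
  weight <- weight (float64 -> float64, writer required)
  blob <- blob (bytes -> bytes, writer optional)
  quantity <- quantity (int64 -> int64, writer optional)
  audit.city <- audit.city (string -> string, writer optional)
  audit.retries <- audit.retries (int64 -> int64, writer optional)
  audit.price <- audit.price (float32 -> float32, writer required)
  writer field audit.notes has no reader counterpart
  violation R2 at audit.notes
  violation R1 at audit.retries
  forward on Session therefore BREAKING (2)
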